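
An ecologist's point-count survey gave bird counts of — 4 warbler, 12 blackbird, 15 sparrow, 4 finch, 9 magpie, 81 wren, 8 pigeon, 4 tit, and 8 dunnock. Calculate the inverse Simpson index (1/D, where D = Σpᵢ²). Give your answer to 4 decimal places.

Total N = 4+12+15+4+9+81+8+4+8 = 145, so the proportions are 0.0275862, 0.0827586, 0.1034483, 0.0275862, 0.062069, 0.5586207, 0.0551724, 0.0275862, 0.0551724 (working shown to 7 dp, full precision carried).
D = 0.0275862² + 0.0827586² + 0.1034483² + 0.0275862² + 0.062069² + 0.5586207² + 0.0551724² + 0.0275862² + 0.0551724² = 0.0007610 + 0.0068490 + 0.0107015 + 0.0007610 + 0.0038526 + 0.3120571 + 0.0030440 + 0.0007610 + 0.0030440 = 0.3418312.
So 1/D = 2.925421, i.e. 2.9254 to 4 decimal places.

2.9254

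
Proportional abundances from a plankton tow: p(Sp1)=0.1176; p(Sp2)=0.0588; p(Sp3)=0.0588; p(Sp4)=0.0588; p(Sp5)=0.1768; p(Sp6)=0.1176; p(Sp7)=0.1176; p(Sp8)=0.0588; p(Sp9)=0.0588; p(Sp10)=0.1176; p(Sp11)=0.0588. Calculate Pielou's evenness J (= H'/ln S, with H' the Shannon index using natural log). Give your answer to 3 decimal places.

0.965

H' = −Σ pᵢ ln pᵢ = −((-0.25172) + (-0.16662) + (-0.16662) + (-0.16662) + (-0.30635) + (-0.25172) + (-0.25172) + (-0.16662) + (-0.16662) + (-0.25172) + (-0.16662)) = 2.31292 (working shown to 5 dp, full precision carried).
With S = 11 species, ln S = 2.39790, so J = 2.31292/2.39790 = 0.96456, i.e. 0.965 to 3 decimal places.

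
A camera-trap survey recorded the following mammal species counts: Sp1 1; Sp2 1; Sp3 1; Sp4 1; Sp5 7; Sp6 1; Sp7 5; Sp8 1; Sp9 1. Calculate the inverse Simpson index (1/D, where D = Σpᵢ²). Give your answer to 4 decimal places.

Total N = 1+1+1+1+7+1+5+1+1 = 19, so the proportions are 0.05263158, 0.05263158, 0.05263158, 0.05263158, 0.36842105, 0.05263158, 0.26315789, 0.05263158, 0.05263158 (working shown to 8 dp, full precision carried).
D = 0.05263158² + 0.05263158² + 0.05263158² + 0.05263158² + 0.36842105² + 0.05263158² + 0.26315789² + 0.05263158² + 0.05263158² = 0.00277008 + 0.00277008 + 0.00277008 + 0.00277008 + 0.13573407 + 0.00277008 + 0.06925208 + 0.00277008 + 0.00277008 = 0.22437673.
So 1/D = 4.456790, i.e. 4.4568 to 4 decimal places.

4.4568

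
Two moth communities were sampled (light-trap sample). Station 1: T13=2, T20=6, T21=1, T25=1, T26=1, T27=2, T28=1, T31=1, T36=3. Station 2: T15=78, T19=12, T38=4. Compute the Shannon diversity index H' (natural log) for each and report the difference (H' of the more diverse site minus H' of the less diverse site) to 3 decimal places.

1.404

Station 1: N=18, proportions 0.11111, 0.33333, 0.05556, 0.05556, 0.05556, 0.11111, 0.05556, 0.05556, 0.16667, giving H' = 1.95598 (working shown to 5 dp, full precision carried).
Station 2: N=94, proportions 0.82979, 0.12766, 0.04255, giving H' = 0.55194.
Difference = |1.95598 − 0.55194| = 1.40404, i.e. 1.404 to 3 decimal places.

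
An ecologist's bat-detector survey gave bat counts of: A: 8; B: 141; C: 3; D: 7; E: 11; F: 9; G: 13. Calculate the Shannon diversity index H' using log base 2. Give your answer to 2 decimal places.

1.49

Total N = 8+141+3+7+11+9+13 = 192, so the proportions are 0.0417, 0.7344, 0.0156, 0.0365, 0.0573, 0.0469, 0.0677 (working shown to 4 dp, full precision carried).
Each pᵢ log₂ pᵢ term: 0.0417×(-4.5850)=-0.1910, 0.7344×(-0.4454)=-0.3271, 0.0156×(-6.0000)=-0.0938, 0.0365×(-4.7776)=-0.1742, 0.0573×(-4.1255)=-0.2364, 0.0469×(-4.4150)=-0.2070, 0.0677×(-3.8845)=-0.2630.
Sum = -1.4924, so H' = 1.49.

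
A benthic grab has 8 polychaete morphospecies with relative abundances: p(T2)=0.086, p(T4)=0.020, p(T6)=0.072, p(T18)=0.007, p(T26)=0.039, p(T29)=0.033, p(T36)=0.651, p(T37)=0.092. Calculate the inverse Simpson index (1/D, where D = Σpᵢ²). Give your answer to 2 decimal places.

D = 0.086² + 0.02² + 0.072² + 0.007² + 0.039² + 0.033² + 0.651² + 0.092² = 0.00740 + 0.00040 + 0.00518 + 0.00005 + 0.00152 + 0.00109 + 0.42380 + 0.00846 = 0.44790 (working shown to 5 dp, full precision carried).
So 1/D = 2.2326, i.e. 2.23 to 2 decimal places.

2.23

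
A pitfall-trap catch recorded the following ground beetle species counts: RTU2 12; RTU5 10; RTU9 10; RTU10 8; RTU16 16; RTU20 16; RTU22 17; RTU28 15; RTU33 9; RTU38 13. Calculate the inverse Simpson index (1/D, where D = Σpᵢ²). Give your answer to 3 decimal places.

9.428

Total N = 12+10+10+8+16+16+17+15+9+13 = 126, so the proportions are 0.0952381, 0.0793651, 0.0793651, 0.0634921, 0.1269841, 0.1269841, 0.1349206, 0.1190476, 0.0714286, 0.1031746 (working shown to 7 dp, full precision carried).
D = 0.0952381² + 0.0793651² + 0.0793651² + 0.0634921² + 0.1269841² + 0.1269841² + 0.1349206² + 0.1190476² + 0.0714286² + 0.1031746² = 0.0090703 + 0.0062988 + 0.0062988 + 0.0040312 + 0.0161250 + 0.0161250 + 0.0182036 + 0.0141723 + 0.0051020 + 0.0106450 = 0.1060721.
So 1/D = 9.42755, i.e. 9.428 to 3 decimal places.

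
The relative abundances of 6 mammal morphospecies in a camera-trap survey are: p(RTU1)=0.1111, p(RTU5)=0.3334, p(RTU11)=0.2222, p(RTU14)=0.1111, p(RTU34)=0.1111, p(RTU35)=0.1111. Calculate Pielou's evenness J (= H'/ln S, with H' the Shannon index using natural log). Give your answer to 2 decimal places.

0.94

H' = −Σ pᵢ ln pᵢ = −((-0.2441) + (-0.3662) + (-0.3342) + (-0.2441) + (-0.2441) + (-0.2441)) = 1.6769 (working shown to 4 dp, full precision carried).
With S = 6 species, ln S = 1.7918, so J = 1.6769/1.7918 = 0.9359, i.e. 0.94 to 2 decimal places.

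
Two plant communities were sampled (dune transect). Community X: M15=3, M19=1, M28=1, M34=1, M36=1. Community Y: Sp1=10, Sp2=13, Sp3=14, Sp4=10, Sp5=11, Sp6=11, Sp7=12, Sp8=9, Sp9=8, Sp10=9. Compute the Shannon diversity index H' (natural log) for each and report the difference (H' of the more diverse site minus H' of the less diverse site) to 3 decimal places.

Community X: N=7, proportions 0.42857, 0.14286, 0.14286, 0.14286, 0.14286, giving H' = 1.47508 (working shown to 5 dp, full precision carried).
Community Y: N=107, proportions 0.09346, 0.1215, 0.13084, 0.09346, 0.1028, 0.1028, 0.11215, 0.08411, 0.07477, 0.08411, giving H' = 2.28871.
Difference = |1.47508 − 2.28871| = 0.81363, i.e. 0.814 to 3 decimal places.

0.814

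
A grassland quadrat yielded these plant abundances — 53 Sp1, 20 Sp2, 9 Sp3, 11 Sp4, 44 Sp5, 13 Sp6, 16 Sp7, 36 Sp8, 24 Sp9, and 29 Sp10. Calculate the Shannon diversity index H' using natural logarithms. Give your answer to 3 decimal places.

2.154

Total N = 53+20+9+11+44+13+16+36+24+29 = 255, so the proportions are 0.20784, 0.07843, 0.03529, 0.04314, 0.17255, 0.05098, 0.06275, 0.14118, 0.09412, 0.11373 (working shown to 5 dp, full precision carried).
Each pᵢ ln pᵢ term: 0.20784×(-1.57097)=-0.32652, 0.07843×(-2.54553)=-0.19965, 0.03529×(-3.34404)=-0.11802, 0.04314×(-3.14337)=-0.13560, 0.17255×(-1.75707)=-0.30318, 0.05098×(-2.97631)=-0.15173, 0.06275×(-2.76867)=-0.17372, 0.14118×(-1.95774)=-0.27639, 0.09412×(-2.36321)=-0.22242, 0.11373×(-2.17397)=-0.24724.
Sum = -2.15446, so H' = 2.154.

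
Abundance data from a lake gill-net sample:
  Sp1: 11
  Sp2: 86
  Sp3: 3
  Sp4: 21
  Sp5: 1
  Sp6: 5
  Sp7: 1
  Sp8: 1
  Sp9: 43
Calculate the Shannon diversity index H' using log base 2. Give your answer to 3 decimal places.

2.004

Total N = 11+86+3+21+1+5+1+1+43 = 172, so the proportions are 0.06395, 0.5, 0.01744, 0.12209, 0.00581, 0.02907, 0.00581, 0.00581, 0.25 (working shown to 5 dp, full precision carried).
Each pᵢ log₂ pᵢ term: 0.06395×(-3.96683)=-0.25369, 0.5×(-1.00000)=-0.50000, 0.01744×(-5.84130)=-0.10188, 0.12209×(-3.03395)=-0.37042, 0.00581×(-7.42626)=-0.04318, 0.02907×(-5.10434)=-0.14838, 0.00581×(-7.42626)=-0.04318, 0.00581×(-7.42626)=-0.04318, 0.25×(-2.00000)=-0.50000.
Sum = -2.00391, so H' = 2.004.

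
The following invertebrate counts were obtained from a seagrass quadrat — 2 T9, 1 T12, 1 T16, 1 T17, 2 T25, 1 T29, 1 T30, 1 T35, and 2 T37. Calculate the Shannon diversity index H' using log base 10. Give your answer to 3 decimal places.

Total N = 2+1+1+1+2+1+1+1+2 = 12, so the proportions are 0.16667, 0.08333, 0.08333, 0.08333, 0.16667, 0.08333, 0.08333, 0.08333, 0.16667 (working shown to 5 dp, full precision carried).
Each pᵢ log₁₀ pᵢ term: 0.16667×(-0.77815)=-0.12969, 0.08333×(-1.07918)=-0.08993, 0.08333×(-1.07918)=-0.08993, 0.08333×(-1.07918)=-0.08993, 0.16667×(-0.77815)=-0.12969, 0.08333×(-1.07918)=-0.08993, 0.08333×(-1.07918)=-0.08993, 0.08333×(-1.07918)=-0.08993, 0.16667×(-0.77815)=-0.12969.
Sum = -0.92867, so H' = 0.929.

0.929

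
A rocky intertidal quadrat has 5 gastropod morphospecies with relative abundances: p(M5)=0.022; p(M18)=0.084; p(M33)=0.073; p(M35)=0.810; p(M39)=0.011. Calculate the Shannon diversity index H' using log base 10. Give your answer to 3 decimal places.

0.305

Each pᵢ log₁₀ pᵢ term (working shown to 5 dp, full precision carried): 0.022×(-1.65758)=-0.03647, 0.084×(-1.07572)=-0.09036, 0.073×(-1.13668)=-0.08298, 0.81×(-0.09151)=-0.07413, 0.011×(-1.95861)=-0.02154.
Sum = -0.30548, so H' = 0.305.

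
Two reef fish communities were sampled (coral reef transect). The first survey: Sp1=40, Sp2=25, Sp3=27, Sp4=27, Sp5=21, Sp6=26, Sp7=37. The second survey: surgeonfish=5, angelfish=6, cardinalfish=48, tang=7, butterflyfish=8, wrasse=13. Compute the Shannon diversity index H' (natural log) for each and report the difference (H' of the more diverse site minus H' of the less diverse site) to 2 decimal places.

0.54

The first survey: N=203, proportions 0.197, 0.1232, 0.133, 0.133, 0.1034, 0.1281, 0.1823, giving H' = 1.9228 (working shown to 4 dp, full precision carried).
The second survey: N=87, proportions 0.0575, 0.069, 0.5517, 0.0805, 0.092, 0.1494, giving H' = 1.3830.
Difference = |1.9228 − 1.3830| = 0.5398, i.e. 0.54 to 2 decimal places.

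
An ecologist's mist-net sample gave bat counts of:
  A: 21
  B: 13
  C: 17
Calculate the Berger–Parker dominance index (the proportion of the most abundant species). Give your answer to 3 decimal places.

0.412

Total N = 21+13+17 = 51, so the proportions are 0.41176, 0.2549, 0.33333 (working shown to 5 dp, full precision carried).
The largest proportion is 0.41176, i.e. d = 0.412 to 3 decimal places.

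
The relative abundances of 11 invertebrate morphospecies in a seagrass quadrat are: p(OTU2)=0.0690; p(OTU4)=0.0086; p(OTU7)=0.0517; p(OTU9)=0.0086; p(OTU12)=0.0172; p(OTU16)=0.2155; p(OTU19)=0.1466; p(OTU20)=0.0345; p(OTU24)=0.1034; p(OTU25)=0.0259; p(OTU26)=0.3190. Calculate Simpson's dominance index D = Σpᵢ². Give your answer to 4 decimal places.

D = 0.069² + 0.0086² + 0.0517² + 0.0086² + 0.0172² + 0.2155² + 0.1466² + 0.0345² + 0.1034² + 0.0259² + 0.319² = 0.004761 + 0.000074 + 0.002673 + 0.000074 + 0.000296 + 0.046440 + 0.021492 + 0.001190 + 0.010692 + 0.000671 + 0.101761 = 0.190123 (working shown to 6 dp, full precision carried).
To 4 decimal places, D = 0.1901.

0.1901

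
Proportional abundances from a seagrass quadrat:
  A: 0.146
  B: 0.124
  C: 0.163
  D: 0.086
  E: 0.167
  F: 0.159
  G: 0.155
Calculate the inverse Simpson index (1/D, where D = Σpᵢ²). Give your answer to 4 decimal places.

6.7635

D = 0.146² + 0.124² + 0.163² + 0.086² + 0.167² + 0.159² + 0.155² = 0.02131600 + 0.01537600 + 0.02656900 + 0.00739600 + 0.02788900 + 0.02528100 + 0.02402500 = 0.14785200 (working shown to 8 dp, full precision carried).
So 1/D = 6.763520, i.e. 6.7635 to 4 decimal places.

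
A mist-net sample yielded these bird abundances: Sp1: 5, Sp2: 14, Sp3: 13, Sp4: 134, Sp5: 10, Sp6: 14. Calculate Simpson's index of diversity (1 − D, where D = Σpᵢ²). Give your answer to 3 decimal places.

Total N = 5+14+13+134+10+14 = 190, so the proportions are 0.02632, 0.07368, 0.06842, 0.70526, 0.05263, 0.07368 (working shown to 5 dp, full precision carried).
D = 0.02632² + 0.07368² + 0.06842² + 0.70526² + 0.05263² + 0.07368² = 0.00069 + 0.00543 + 0.00468 + 0.49740 + 0.00277 + 0.00543 = 0.51640.
So 1 − D = 0.48360, i.e. 0.484 to 3 decimal places.

0.484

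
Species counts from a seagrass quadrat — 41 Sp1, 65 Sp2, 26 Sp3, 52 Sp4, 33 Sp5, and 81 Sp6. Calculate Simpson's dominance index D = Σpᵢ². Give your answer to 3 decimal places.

0.191

Total N = 41+65+26+52+33+81 = 298, so the proportions are 0.13758, 0.21812, 0.08725, 0.1745, 0.11074, 0.27181 (working shown to 5 dp, full precision carried).
D = 0.13758² + 0.21812² + 0.08725² + 0.1745² + 0.11074² + 0.27181² = 0.01893 + 0.04758 + 0.00761 + 0.03045 + 0.01226 + 0.07388 = 0.19071.
To 3 decimal places, D = 0.191.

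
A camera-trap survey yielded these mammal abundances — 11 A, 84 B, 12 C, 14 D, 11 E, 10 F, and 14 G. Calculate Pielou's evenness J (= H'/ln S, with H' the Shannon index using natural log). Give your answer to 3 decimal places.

Total N = 11+84+12+14+11+10+14 = 156, so the proportions are 0.07051, 0.53846, 0.07692, 0.08974, 0.07051, 0.0641, 0.08974 (working shown to 5 dp, full precision carried).
H' = −Σ pᵢ ln pᵢ = −((-0.18700) + (-0.33333) + (-0.19730) + (-0.21635) + (-0.18700) + (-0.17611) + (-0.21635)) = 1.51344.
With S = 7 species, ln S = 1.94591, so J = 1.51344/1.94591 = 0.77776, i.e. 0.778 to 3 decimal places.

0.778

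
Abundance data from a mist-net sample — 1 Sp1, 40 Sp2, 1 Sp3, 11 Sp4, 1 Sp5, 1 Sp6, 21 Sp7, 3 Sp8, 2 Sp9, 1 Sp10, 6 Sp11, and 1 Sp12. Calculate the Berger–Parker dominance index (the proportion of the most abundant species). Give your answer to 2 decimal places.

Total N = 1+40+1+11+1+1+21+3+2+1+6+1 = 89, so the proportions are 0.0112, 0.4494, 0.0112, 0.1236, 0.0112, 0.0112, 0.236, 0.0337, 0.0225, 0.0112, 0.0674, 0.0112 (working shown to 4 dp, full precision carried).
The largest proportion is 0.4494, i.e. d = 0.45 to 2 decimal places.

0.45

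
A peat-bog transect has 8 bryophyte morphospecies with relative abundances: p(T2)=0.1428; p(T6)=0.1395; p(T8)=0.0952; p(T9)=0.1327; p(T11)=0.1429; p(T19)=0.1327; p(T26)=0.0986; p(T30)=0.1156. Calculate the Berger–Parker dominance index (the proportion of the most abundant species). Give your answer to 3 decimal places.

The largest proportion is 0.1429, i.e. d = 0.143 to 3 decimal places.

0.143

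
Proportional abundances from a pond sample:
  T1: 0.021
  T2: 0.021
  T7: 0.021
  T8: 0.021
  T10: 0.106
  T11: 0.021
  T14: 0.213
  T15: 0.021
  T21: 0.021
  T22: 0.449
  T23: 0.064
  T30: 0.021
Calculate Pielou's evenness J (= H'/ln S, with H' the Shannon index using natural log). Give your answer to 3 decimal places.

0.705

H' = −Σ pᵢ ln pᵢ = −((-0.08113) + (-0.08113) + (-0.08113) + (-0.08113) + (-0.23790) + (-0.08113) + (-0.32940) + (-0.08113) + (-0.08113) + (-0.35953) + (-0.17593) + (-0.08113)) = 1.75177 (working shown to 5 dp, full precision carried).
With S = 12 species, ln S = 2.48491, so J = 1.75177/2.48491 = 0.70497, i.e. 0.705 to 3 decimal places.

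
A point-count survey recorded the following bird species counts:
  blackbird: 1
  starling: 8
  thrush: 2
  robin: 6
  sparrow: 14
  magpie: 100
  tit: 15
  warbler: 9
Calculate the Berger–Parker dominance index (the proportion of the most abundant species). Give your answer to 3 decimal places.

Total N = 1+8+2+6+14+100+15+9 = 155, so the proportions are 0.00645, 0.05161, 0.0129, 0.03871, 0.09032, 0.64516, 0.09677, 0.05806 (working shown to 5 dp, full precision carried).
The largest proportion is 0.64516, i.e. d = 0.645 to 3 decimal places.

0.645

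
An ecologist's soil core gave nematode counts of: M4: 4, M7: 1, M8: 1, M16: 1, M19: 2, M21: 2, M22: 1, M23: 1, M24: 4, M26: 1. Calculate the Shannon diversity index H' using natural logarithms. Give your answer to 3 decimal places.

Total N = 4+1+1+1+2+2+1+1+4+1 = 18, so the proportions are 0.22222, 0.05556, 0.05556, 0.05556, 0.11111, 0.11111, 0.05556, 0.05556, 0.22222, 0.05556 (working shown to 5 dp, full precision carried).
Each pᵢ ln pᵢ term: 0.22222×(-1.50408)=-0.33424, 0.05556×(-2.89037)=-0.16058, 0.05556×(-2.89037)=-0.16058, 0.05556×(-2.89037)=-0.16058, 0.11111×(-2.19722)=-0.24414, 0.11111×(-2.19722)=-0.24414, 0.05556×(-2.89037)=-0.16058, 0.05556×(-2.89037)=-0.16058, 0.22222×(-1.50408)=-0.33424, 0.05556×(-2.89037)=-0.16058.
Sum = -2.12021, so H' = 2.120.

2.120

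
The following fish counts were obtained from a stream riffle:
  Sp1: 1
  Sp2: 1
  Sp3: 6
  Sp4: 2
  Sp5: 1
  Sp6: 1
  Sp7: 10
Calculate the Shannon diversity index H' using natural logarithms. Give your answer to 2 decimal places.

Total N = 1+1+6+2+1+1+10 = 22, so the proportions are 0.0455, 0.0455, 0.2727, 0.0909, 0.0455, 0.0455, 0.4545 (working shown to 4 dp, full precision carried).
Each pᵢ ln pᵢ term: 0.0455×(-3.0910)=-0.1405, 0.0455×(-3.0910)=-0.1405, 0.2727×(-1.2993)=-0.3543, 0.0909×(-2.3979)=-0.2180, 0.0455×(-3.0910)=-0.1405, 0.0455×(-3.0910)=-0.1405, 0.4545×(-0.7885)=-0.3584.
Sum = -1.4927, so H' = 1.49.

1.49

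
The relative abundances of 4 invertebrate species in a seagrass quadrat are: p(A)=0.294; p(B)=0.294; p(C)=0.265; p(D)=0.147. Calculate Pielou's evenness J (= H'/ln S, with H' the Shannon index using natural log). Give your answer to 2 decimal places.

H' = −Σ pᵢ ln pᵢ = −((-0.3599) + (-0.3599) + (-0.3519) + (-0.2818)) = 1.3536 (working shown to 4 dp, full precision carried).
With S = 4 species, ln S = 1.3863, so J = 1.3536/1.3863 = 0.9764, i.e. 0.98 to 2 decimal places.

0.98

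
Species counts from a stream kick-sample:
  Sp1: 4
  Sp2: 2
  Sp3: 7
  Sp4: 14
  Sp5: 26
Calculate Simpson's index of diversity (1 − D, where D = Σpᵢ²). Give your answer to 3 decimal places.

Total N = 4+2+7+14+26 = 53, so the proportions are 0.07547, 0.03774, 0.13208, 0.26415, 0.49057 (working shown to 5 dp, full precision carried).
D = 0.07547² + 0.03774² + 0.13208² + 0.26415² + 0.49057² = 0.00570 + 0.00142 + 0.01744 + 0.06978 + 0.24066 = 0.33499.
So 1 − D = 0.66501, i.e. 0.665 to 3 decimal places.

0.665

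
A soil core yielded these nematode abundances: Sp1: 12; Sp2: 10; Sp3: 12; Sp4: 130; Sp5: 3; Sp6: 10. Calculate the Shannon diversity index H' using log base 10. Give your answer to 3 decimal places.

0.428

Total N = 12+10+12+130+3+10 = 177, so the proportions are 0.0678, 0.0565, 0.0678, 0.73446, 0.01695, 0.0565 (working shown to 5 dp, full precision carried).
Each pᵢ log₁₀ pᵢ term: 0.0678×(-1.16879)=-0.07924, 0.0565×(-1.24797)=-0.07051, 0.0678×(-1.16879)=-0.07924, 0.73446×(-0.13403)=-0.09844, 0.01695×(-1.77085)=-0.03001, 0.0565×(-1.24797)=-0.07051.
Sum = -0.42795, so H' = 0.428.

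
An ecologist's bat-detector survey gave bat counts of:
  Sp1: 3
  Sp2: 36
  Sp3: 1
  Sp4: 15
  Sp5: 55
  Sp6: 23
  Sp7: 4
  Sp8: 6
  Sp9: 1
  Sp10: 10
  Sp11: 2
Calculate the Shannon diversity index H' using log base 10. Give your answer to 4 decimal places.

Total N = 3+36+1+15+55+23+4+6+1+10+2 = 156, so the proportions are 0.019231, 0.230769, 0.00641, 0.096154, 0.352564, 0.147436, 0.025641, 0.038462, 0.00641, 0.064103, 0.012821 (working shown to 6 dp, full precision carried).
Each pᵢ log₁₀ pᵢ term: 0.019231×(-1.716003)=-0.033000, 0.230769×(-0.636822)=-0.146959, 0.00641×(-2.193125)=-0.014058, 0.096154×(-1.017033)=-0.097792, 0.352564×(-0.452762)=-0.159628, 0.147436×(-0.831397)=-0.122578, 0.025641×(-1.591065)=-0.040797, 0.038462×(-1.414973)=-0.054422, 0.00641×(-2.193125)=-0.014058, 0.064103×(-1.193125)=-0.076482, 0.012821×(-1.892095)=-0.024258.
Sum = -0.784032, so H' = 0.7840.

0.7840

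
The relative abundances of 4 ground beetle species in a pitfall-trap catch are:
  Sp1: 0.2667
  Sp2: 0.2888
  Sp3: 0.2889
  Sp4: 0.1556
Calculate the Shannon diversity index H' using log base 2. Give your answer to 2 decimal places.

1.96

Each pᵢ log₂ pᵢ term (working shown to 4 dp, full precision carried): 0.2667×(-1.9067)=-0.5085, 0.2888×(-1.7919)=-0.5175, 0.2889×(-1.7914)=-0.5175, 0.1556×(-2.6841)=-0.4176.
Sum = -1.9612, so H' = 1.96.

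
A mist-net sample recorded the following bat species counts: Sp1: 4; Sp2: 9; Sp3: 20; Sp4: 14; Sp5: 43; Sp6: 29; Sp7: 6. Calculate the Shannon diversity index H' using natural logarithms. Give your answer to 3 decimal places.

Total N = 4+9+20+14+43+29+6 = 125, so the proportions are 0.032, 0.072, 0.16, 0.112, 0.344, 0.232, 0.048 (working shown to 5 dp, full precision carried).
Each pᵢ ln pᵢ term: 0.032×(-3.44202)=-0.11014, 0.072×(-2.63109)=-0.18944, 0.16×(-1.83258)=-0.29321, 0.112×(-2.18926)=-0.24520, 0.344×(-1.06711)=-0.36709, 0.232×(-1.46102)=-0.33896, 0.048×(-3.03655)=-0.14575.
Sum = -1.68979, so H' = 1.690.

1.690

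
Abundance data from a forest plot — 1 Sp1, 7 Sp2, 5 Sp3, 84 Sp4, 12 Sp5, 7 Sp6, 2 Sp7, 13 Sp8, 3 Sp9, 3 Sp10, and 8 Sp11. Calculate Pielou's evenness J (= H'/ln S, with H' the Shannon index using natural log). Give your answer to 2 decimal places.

0.65

Total N = 1+7+5+84+12+7+2+13+3+3+8 = 145, so the proportions are 0.0069, 0.0483, 0.0345, 0.5793, 0.0828, 0.0483, 0.0138, 0.0897, 0.0207, 0.0207, 0.0552 (working shown to 4 dp, full precision carried).
H' = −Σ pᵢ ln pᵢ = −((-0.0343) + (-0.1463) + (-0.1161) + (-0.3163) + (-0.2062) + (-0.1463) + (-0.0591) + (-0.2162) + (-0.0802) + (-0.0802) + (-0.1599)) = 1.5612.
With S = 11 species, ln S = 2.3979, so J = 1.5612/2.3979 = 0.6511, i.e. 0.65 to 2 decimal places.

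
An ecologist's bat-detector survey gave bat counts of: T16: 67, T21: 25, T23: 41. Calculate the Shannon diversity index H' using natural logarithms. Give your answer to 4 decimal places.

Total N = 67+25+41 = 133, so the proportions are 0.503759, 0.18797, 0.308271 (working shown to 6 dp, full precision carried).
Each pᵢ ln pᵢ term: 0.503759×(-0.685657)=-0.345406, 0.18797×(-1.671473)=-0.314187, 0.308271×(-1.176777)=-0.362766.
Sum = -1.022358, so H' = 1.0224.

1.0224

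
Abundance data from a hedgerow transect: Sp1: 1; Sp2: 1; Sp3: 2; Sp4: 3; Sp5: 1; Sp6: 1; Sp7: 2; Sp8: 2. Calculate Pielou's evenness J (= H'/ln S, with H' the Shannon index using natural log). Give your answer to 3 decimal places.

Total N = 1+1+2+3+1+1+2+2 = 13, so the proportions are 0.07692, 0.07692, 0.15385, 0.23077, 0.07692, 0.07692, 0.15385, 0.15385 (working shown to 5 dp, full precision carried).
H' = −Σ pᵢ ln pᵢ = −((-0.19730) + (-0.19730) + (-0.28797) + (-0.33839) + (-0.19730) + (-0.19730) + (-0.28797) + (-0.28797)) = 1.99151.
With S = 8 species, ln S = 2.07944, so J = 1.99151/2.07944 = 0.95771, i.e. 0.958 to 3 decimal places.

0.958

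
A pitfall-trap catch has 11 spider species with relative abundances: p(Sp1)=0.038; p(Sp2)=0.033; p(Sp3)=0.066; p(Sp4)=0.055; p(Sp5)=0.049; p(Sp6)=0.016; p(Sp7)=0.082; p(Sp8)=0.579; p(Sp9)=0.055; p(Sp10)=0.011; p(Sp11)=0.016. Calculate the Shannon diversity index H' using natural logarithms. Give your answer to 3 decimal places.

Each pᵢ ln pᵢ term (working shown to 5 dp, full precision carried): 0.038×(-3.27017)=-0.12427, 0.033×(-3.41125)=-0.11257, 0.066×(-2.71810)=-0.17939, 0.055×(-2.90042)=-0.15952, 0.049×(-3.01593)=-0.14778, 0.016×(-4.13517)=-0.06616, 0.082×(-2.50104)=-0.20508, 0.579×(-0.54645)=-0.31640, 0.055×(-2.90042)=-0.15952, 0.011×(-4.50986)=-0.04961, 0.016×(-4.13517)=-0.06616.
Sum = -1.58647, so H' = 1.586.

1.586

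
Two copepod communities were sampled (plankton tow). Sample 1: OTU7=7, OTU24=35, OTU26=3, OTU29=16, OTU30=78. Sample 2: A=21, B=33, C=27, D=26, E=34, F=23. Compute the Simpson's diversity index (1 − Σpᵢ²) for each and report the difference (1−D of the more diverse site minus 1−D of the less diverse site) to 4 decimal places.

0.2228

Sample 1: N=139, proportions 0.05036, 0.251799, 0.021583, 0.115108, 0.561151, giving 1−D = 0.605455 (working shown to 6 dp, full precision carried).
Sample 2: N=164, proportions 0.128049, 0.20122, 0.164634, 0.158537, 0.207317, 0.140244, giving 1−D = 0.828227.
Difference = |0.605455 − 0.828227| = 0.222772, i.e. 0.2228 to 4 decimal places.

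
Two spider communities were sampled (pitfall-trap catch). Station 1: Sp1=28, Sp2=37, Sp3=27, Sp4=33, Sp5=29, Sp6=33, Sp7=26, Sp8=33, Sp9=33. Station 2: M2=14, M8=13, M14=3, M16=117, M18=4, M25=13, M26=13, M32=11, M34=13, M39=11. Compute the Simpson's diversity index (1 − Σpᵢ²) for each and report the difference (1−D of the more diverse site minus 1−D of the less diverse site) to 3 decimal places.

0.217

Station 1: N=279, proportions 0.10036, 0.13262, 0.09677, 0.11828, 0.10394, 0.11828, 0.09319, 0.11828, 0.11828, giving 1−D = 0.88753 (working shown to 5 dp, full precision carried).
Station 2: N=212, proportions 0.06604, 0.06132, 0.01415, 0.55189, 0.01887, 0.06132, 0.06132, 0.05189, 0.06132, 0.05189, giving 1−D = 0.67008.
Difference = |0.88753 − 0.67008| = 0.21745, i.e. 0.217 to 3 decimal places.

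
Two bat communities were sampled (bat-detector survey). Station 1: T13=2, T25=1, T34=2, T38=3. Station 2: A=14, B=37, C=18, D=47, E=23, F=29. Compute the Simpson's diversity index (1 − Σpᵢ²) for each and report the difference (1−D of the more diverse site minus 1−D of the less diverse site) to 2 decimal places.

Station 1: N=8, proportions 0.25, 0.125, 0.25, 0.375, giving 1−D = 0.7188 (working shown to 4 dp, full precision carried).
Station 2: N=168, proportions 0.0833, 0.2202, 0.1071, 0.2798, 0.1369, 0.1726, giving 1−D = 0.8063.
Difference = |0.7188 − 0.8063| = 0.0875, i.e. 0.09 to 2 decimal places.

0.09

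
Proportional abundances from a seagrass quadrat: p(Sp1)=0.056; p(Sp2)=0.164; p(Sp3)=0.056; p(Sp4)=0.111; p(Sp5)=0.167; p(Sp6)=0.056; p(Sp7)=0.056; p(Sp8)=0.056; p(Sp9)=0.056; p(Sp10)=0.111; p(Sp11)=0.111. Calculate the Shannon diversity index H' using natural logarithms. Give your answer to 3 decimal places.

2.296

Each pᵢ ln pᵢ term (working shown to 5 dp, full precision carried): 0.056×(-2.88240)=-0.16141, 0.164×(-1.80789)=-0.29649, 0.056×(-2.88240)=-0.16141, 0.111×(-2.19823)=-0.24400, 0.167×(-1.78976)=-0.29889, 0.056×(-2.88240)=-0.16141, 0.056×(-2.88240)=-0.16141, 0.056×(-2.88240)=-0.16141, 0.056×(-2.88240)=-0.16141, 0.111×(-2.19823)=-0.24400, 0.111×(-2.19823)=-0.24400.
Sum = -2.29588, so H' = 2.296.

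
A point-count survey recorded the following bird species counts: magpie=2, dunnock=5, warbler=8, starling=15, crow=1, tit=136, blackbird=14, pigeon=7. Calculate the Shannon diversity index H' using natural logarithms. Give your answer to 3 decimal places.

1.059

Total N = 2+5+8+15+1+136+14+7 = 188, so the proportions are 0.01064, 0.0266, 0.04255, 0.07979, 0.00532, 0.7234, 0.07447, 0.03723 (working shown to 5 dp, full precision carried).
Each pᵢ ln pᵢ term: 0.01064×(-4.54329)=-0.04833, 0.0266×(-3.62700)=-0.09646, 0.04255×(-3.15700)=-0.13434, 0.07979×(-2.52839)=-0.20173, 0.00532×(-5.23644)=-0.02785, 0.7234×(-0.32379)=-0.23423, 0.07447×(-2.59738)=-0.19342, 0.03723×(-3.29053)=-0.12252.
Sum = -1.05889, so H' = 1.059.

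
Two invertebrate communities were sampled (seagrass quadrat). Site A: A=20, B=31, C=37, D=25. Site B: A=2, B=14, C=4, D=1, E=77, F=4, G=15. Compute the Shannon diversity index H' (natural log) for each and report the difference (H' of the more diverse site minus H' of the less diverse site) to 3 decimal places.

Site A: N=113, proportions 0.176991, 0.274336, 0.327434, 0.221239, giving H' = 1.360626 (working shown to 6 dp, full precision carried).
Site B: N=117, proportions 0.017094, 0.119658, 0.034188, 0.008547, 0.65812, 0.034188, 0.128205, giving H' = 1.133822.
Difference = |1.360626 − 1.133822| = 0.226804, i.e. 0.227 to 3 decimal places.

0.227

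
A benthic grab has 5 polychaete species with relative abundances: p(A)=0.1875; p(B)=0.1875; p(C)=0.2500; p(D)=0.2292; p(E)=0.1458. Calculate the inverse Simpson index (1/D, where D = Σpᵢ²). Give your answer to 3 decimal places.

D = 0.1875² + 0.1875² + 0.25² + 0.2292² + 0.1458² = 0.0351562 + 0.0351562 + 0.0625000 + 0.0525326 + 0.0212576 = 0.2066028 (working shown to 7 dp, full precision carried).
So 1/D = 4.84021, i.e. 4.840 to 3 decimal places.

4.840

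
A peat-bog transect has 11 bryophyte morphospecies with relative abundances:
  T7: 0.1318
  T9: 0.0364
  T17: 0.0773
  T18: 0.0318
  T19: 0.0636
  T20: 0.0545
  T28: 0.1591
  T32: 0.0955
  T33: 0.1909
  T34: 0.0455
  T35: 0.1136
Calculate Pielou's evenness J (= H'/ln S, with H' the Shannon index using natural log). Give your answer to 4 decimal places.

0.9382

H' = −Σ pᵢ ln pᵢ = −((-0.267089) + (-0.120600) + (-0.197893) + (-0.109656) + (-0.175227) + (-0.158571) + (-0.292461) + (-0.224294) + (-0.316131) + (-0.140597) + (-0.247088)) = 2.249607 (working shown to 6 dp, full precision carried).
With S = 11 species, ln S = 2.397895, so J = 2.249607/2.397895 = 0.938159, i.e. 0.9382 to 4 decimal places.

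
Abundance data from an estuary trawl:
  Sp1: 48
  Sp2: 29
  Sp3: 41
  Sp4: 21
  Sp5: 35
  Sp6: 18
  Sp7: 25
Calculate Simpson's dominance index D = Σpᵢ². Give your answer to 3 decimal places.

Total N = 48+29+41+21+35+18+25 = 217, so the proportions are 0.2212, 0.13364, 0.18894, 0.09677, 0.16129, 0.08295, 0.11521 (working shown to 5 dp, full precision carried).
D = 0.2212² + 0.13364² + 0.18894² + 0.09677² + 0.16129² + 0.08295² + 0.11521² = 0.04893 + 0.01786 + 0.03570 + 0.00937 + 0.02601 + 0.00688 + 0.01327 = 0.15802.
To 3 decimal places, D = 0.158.

0.158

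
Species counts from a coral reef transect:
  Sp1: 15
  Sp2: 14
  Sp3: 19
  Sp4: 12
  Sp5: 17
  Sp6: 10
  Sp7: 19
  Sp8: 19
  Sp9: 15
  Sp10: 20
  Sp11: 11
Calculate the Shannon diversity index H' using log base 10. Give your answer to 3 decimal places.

1.031

Total N = 15+14+19+12+17+10+19+19+15+20+11 = 171, so the proportions are 0.08772, 0.08187, 0.11111, 0.07018, 0.09942, 0.05848, 0.11111, 0.11111, 0.08772, 0.11696, 0.06433 (working shown to 5 dp, full precision carried).
Each pᵢ log₁₀ pᵢ term: 0.08772×(-1.05690)=-0.09271, 0.08187×(-1.08687)=-0.08898, 0.11111×(-0.95424)=-0.10603, 0.07018×(-1.15381)=-0.08097, 0.09942×(-1.00255)=-0.09967, 0.05848×(-1.23300)=-0.07211, 0.11111×(-0.95424)=-0.10603, 0.11111×(-0.95424)=-0.10603, 0.08772×(-1.05690)=-0.09271, 0.11696×(-0.93197)=-0.10900, 0.06433×(-1.19160)=-0.07665.
Sum = -1.03088, so H' = 1.031.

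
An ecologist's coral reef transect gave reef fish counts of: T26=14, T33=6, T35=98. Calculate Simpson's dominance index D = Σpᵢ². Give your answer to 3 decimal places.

0.706

Total N = 14+6+98 = 118, so the proportions are 0.11864, 0.05085, 0.83051 (working shown to 5 dp, full precision carried).
D = 0.11864² + 0.05085² + 0.83051² = 0.01408 + 0.00259 + 0.68974 = 0.70641.
To 3 decimal places, D = 0.706.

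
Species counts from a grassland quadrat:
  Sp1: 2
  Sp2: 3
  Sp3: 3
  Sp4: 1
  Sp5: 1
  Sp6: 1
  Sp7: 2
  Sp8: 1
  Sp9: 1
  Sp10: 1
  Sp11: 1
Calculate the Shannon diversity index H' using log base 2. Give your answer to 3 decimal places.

3.293

Total N = 2+3+3+1+1+1+2+1+1+1+1 = 17, so the proportions are 0.11765, 0.17647, 0.17647, 0.05882, 0.05882, 0.05882, 0.11765, 0.05882, 0.05882, 0.05882, 0.05882 (working shown to 5 dp, full precision carried).
Each pᵢ log₂ pᵢ term: 0.11765×(-3.08746)=-0.36323, 0.17647×(-2.50250)=-0.44162, 0.17647×(-2.50250)=-0.44162, 0.05882×(-4.08746)=-0.24044, 0.05882×(-4.08746)=-0.24044, 0.05882×(-4.08746)=-0.24044, 0.11765×(-3.08746)=-0.36323, 0.05882×(-4.08746)=-0.24044, 0.05882×(-4.08746)=-0.24044, 0.05882×(-4.08746)=-0.24044, 0.05882×(-4.08746)=-0.24044.
Sum = -3.29277, so H' = 3.293.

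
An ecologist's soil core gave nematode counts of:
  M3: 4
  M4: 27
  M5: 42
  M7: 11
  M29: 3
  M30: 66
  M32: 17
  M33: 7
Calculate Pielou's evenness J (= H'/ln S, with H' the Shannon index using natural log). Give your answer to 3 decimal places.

0.806

Total N = 4+27+42+11+3+66+17+7 = 177, so the proportions are 0.0226, 0.15254, 0.23729, 0.06215, 0.01695, 0.37288, 0.09605, 0.03955 (working shown to 5 dp, full precision carried).
H' = −Σ pᵢ ln pᵢ = −((-0.08565) + (-0.28683) + (-0.34133) + (-0.17266) + (-0.06911) + (-0.36785) + (-0.22503) + (-0.12775)) = 1.67620.
With S = 8 species, ln S = 2.07944, so J = 1.67620/2.07944 = 0.80608, i.e. 0.806 to 3 decimal places.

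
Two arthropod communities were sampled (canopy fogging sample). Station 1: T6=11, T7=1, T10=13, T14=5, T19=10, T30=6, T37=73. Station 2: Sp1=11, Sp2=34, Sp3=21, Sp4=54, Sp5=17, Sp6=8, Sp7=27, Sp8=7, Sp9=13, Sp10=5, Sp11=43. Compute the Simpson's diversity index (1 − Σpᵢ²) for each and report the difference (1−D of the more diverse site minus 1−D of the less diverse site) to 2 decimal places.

0.27

Station 1: N=119, proportions 0.092437, 0.008403, 0.109244, 0.042017, 0.084034, 0.05042, 0.613445, giving 1−D = 0.591766 (working shown to 6 dp, full precision carried).
Station 2: N=240, proportions 0.045833, 0.141667, 0.0875, 0.225, 0.070833, 0.033333, 0.1125, 0.029167, 0.054167, 0.020833, 0.179167, giving 1−D = 0.864444.
Difference = |0.591766 − 0.864444| = 0.272678, i.e. 0.27 to 2 decimal places.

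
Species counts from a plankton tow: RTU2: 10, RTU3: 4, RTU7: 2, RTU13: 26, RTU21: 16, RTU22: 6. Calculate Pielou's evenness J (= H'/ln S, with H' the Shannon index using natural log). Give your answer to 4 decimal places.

Total N = 10+4+2+26+16+6 = 64, so the proportions are 0.15625, 0.0625, 0.03125, 0.40625, 0.25, 0.09375 (working shown to 6 dp, full precision carried).
H' = −Σ pᵢ ln pᵢ = −((-0.290047) + (-0.173287) + (-0.108304) + (-0.365945) + (-0.346574) + (-0.221918)) = 1.506074.
With S = 6 species, ln S = 1.791759, so J = 1.506074/1.791759 = 0.840556, i.e. 0.8406 to 4 decimal places.

0.8406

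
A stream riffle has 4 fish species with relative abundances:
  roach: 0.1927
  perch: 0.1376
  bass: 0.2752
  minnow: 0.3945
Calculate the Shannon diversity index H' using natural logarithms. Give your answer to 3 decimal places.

1.312

Each pᵢ ln pᵢ term (working shown to 5 dp, full precision carried): 0.1927×(-1.64662)=-0.31730, 0.1376×(-1.98340)=-0.27292, 0.2752×(-1.29026)=-0.35508, 0.3945×(-0.93014)=-0.36694.
Sum = -1.31224, so H' = 1.312.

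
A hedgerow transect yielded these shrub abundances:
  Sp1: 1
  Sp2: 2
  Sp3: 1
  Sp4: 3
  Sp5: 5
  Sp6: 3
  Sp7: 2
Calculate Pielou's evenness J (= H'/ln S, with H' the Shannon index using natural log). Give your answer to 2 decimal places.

Total N = 1+2+1+3+5+3+2 = 17, so the proportions are 0.0588, 0.1176, 0.0588, 0.1765, 0.2941, 0.1765, 0.1176 (working shown to 4 dp, full precision carried).
H' = −Σ pᵢ ln pᵢ = −((-0.1667) + (-0.2518) + (-0.1667) + (-0.3061) + (-0.3599) + (-0.3061) + (-0.2518)) = 1.8090.
With S = 7 species, ln S = 1.9459, so J = 1.8090/1.9459 = 0.9296, i.e. 0.93 to 2 decimal places.

0.93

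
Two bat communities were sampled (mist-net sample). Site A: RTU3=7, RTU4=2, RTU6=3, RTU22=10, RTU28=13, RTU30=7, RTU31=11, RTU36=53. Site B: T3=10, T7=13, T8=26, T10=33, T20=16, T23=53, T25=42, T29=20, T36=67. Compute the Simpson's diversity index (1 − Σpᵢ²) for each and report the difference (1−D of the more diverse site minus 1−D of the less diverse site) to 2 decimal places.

Site A: N=106, proportions 0.066, 0.0189, 0.0283, 0.0943, 0.1226, 0.066, 0.1038, 0.5, giving 1−D = 0.7054 (working shown to 4 dp, full precision carried).
Site B: N=280, proportions 0.0357, 0.0464, 0.0929, 0.1179, 0.0571, 0.1893, 0.15, 0.0714, 0.2393, giving 1−D = 0.8501.
Difference = |0.7054 − 0.8501| = 0.1447, i.e. 0.14 to 2 decimal places.

0.14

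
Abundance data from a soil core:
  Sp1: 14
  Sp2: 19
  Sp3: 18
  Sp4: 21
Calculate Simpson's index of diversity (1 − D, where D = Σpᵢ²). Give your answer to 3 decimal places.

0.745

Total N = 14+19+18+21 = 72, so the proportions are 0.19444, 0.26389, 0.25, 0.29167 (working shown to 5 dp, full precision carried).
D = 0.19444² + 0.26389² + 0.25² + 0.29167² = 0.03781 + 0.06964 + 0.06250 + 0.08507 = 0.25502.
So 1 − D = 0.74498, i.e. 0.745 to 3 decimal places.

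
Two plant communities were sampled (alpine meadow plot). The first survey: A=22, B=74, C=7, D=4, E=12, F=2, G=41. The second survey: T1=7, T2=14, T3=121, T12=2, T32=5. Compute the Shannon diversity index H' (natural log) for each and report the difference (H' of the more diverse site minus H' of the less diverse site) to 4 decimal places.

0.7443

The first survey: N=162, proportions 0.135802, 0.45679, 0.04321, 0.024691, 0.074074, 0.012346, 0.253086, giving H' = 1.450979 (working shown to 6 dp, full precision carried).
The second survey: N=149, proportions 0.04698, 0.09396, 0.812081, 0.013423, 0.033557, giving H' = 0.706682.
Difference = |1.450979 − 0.706682| = 0.744297, i.e. 0.7443 to 4 decimal places.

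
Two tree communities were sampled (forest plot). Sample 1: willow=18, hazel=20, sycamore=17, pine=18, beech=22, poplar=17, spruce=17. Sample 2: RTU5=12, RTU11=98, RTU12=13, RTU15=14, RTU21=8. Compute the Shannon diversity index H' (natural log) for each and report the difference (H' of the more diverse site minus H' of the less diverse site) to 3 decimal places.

0.869

Sample 1: N=129, proportions 0.13953, 0.15504, 0.13178, 0.13953, 0.17054, 0.13178, 0.13178, giving H' = 1.94148 (working shown to 5 dp, full precision carried).
Sample 2: N=145, proportions 0.08276, 0.67586, 0.08966, 0.09655, 0.05517, giving H' = 1.07279.
Difference = |1.94148 − 1.07279| = 0.86869, i.e. 0.869 to 3 decimal places.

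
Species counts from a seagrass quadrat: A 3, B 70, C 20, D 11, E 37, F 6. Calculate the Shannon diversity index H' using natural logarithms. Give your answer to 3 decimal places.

Total N = 3+70+20+11+37+6 = 147, so the proportions are 0.02041, 0.47619, 0.13605, 0.07483, 0.2517, 0.04082 (working shown to 5 dp, full precision carried).
Each pᵢ ln pᵢ term: 0.02041×(-3.89182)=-0.07942, 0.47619×(-0.74194)=-0.35330, 0.13605×(-1.99470)=-0.27139, 0.07483×(-2.59254)=-0.19400, 0.2517×(-1.37951)=-0.34722, 0.04082×(-3.19867)=-0.13056.
Sum = -1.37590, so H' = 1.376.

1.376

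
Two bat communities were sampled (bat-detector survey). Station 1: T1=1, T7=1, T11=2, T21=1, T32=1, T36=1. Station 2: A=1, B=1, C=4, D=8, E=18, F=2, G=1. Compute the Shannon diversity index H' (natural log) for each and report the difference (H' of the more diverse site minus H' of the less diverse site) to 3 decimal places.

0.352

Station 1: N=7, proportions 0.14286, 0.14286, 0.28571, 0.14286, 0.14286, 0.14286, giving H' = 1.74787 (working shown to 5 dp, full precision carried).
Station 2: N=35, proportions 0.02857, 0.02857, 0.11429, 0.22857, 0.51429, 0.05714, 0.02857, giving H' = 1.39553.
Difference = |1.74787 − 1.39553| = 0.35234, i.e. 0.352 to 3 decimal places.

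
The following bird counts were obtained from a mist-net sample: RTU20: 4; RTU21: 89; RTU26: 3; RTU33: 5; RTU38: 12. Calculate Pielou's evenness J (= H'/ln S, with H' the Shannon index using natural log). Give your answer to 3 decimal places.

0.484

Total N = 4+89+3+5+12 = 113, so the proportions are 0.0354, 0.78761, 0.02655, 0.04425, 0.10619 (working shown to 5 dp, full precision carried).
H' = −Σ pᵢ ln pᵢ = −((-0.11827) + (-0.18804) + (-0.09634) + (-0.13796) + (-0.23814)) = 0.77875.
With S = 5 species, ln S = 1.60944, so J = 0.77875/1.60944 = 0.48387, i.e. 0.484 to 3 decimal places.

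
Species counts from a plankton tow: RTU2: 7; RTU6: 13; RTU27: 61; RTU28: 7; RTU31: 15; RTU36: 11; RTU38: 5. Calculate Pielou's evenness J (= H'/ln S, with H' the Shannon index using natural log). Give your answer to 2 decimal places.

0.79

Total N = 7+13+61+7+15+11+5 = 119, so the proportions are 0.0588, 0.1092, 0.5126, 0.0588, 0.1261, 0.0924, 0.042 (working shown to 4 dp, full precision carried).
H' = −Σ pᵢ ln pᵢ = −((-0.1667) + (-0.2419) + (-0.3425) + (-0.1667) + (-0.2611) + (-0.2201) + (-0.1332)) = 1.5321.
With S = 7 species, ln S = 1.9459, so J = 1.5321/1.9459 = 0.7873, i.e. 0.79 to 2 decimal places.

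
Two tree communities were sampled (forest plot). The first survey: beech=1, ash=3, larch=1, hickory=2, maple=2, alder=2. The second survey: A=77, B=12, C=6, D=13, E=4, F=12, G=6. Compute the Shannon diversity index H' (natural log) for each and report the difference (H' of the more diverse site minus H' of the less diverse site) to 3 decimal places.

The first survey: N=11, proportions 0.09091, 0.27273, 0.09091, 0.18182, 0.18182, 0.18182, giving H' = 1.72019 (working shown to 5 dp, full precision carried).
The second survey: N=130, proportions 0.59231, 0.09231, 0.04615, 0.1, 0.03077, 0.09231, 0.04615, giving H' = 1.37137.
Difference = |1.72019 − 1.37137| = 0.34882, i.e. 0.349 to 3 decimal places.

0.349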